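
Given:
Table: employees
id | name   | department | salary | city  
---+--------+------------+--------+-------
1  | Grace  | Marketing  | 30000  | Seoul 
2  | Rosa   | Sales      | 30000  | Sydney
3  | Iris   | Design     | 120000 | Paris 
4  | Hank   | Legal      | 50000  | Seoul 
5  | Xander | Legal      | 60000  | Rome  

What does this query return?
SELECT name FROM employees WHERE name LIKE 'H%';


LIKE 'H%' matches names starting with 'H'
Matching: 1

1 rows:
Hank


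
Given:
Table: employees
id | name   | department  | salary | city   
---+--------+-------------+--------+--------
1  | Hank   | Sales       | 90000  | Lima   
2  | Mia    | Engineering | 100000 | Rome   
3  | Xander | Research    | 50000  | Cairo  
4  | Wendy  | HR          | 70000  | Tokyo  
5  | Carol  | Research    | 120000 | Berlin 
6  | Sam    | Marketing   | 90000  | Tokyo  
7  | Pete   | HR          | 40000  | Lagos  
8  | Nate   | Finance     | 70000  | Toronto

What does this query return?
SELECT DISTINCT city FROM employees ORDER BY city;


All 'city' values (row order): Lima, Rome, Cairo, Tokyo, Berlin, Tokyo, Lagos, Toronto
Removing duplicates leaves 7 unique value(s).

7 values:
Berlin
Cairo
Lagos
Lima
Rome
Tokyo
Toronto


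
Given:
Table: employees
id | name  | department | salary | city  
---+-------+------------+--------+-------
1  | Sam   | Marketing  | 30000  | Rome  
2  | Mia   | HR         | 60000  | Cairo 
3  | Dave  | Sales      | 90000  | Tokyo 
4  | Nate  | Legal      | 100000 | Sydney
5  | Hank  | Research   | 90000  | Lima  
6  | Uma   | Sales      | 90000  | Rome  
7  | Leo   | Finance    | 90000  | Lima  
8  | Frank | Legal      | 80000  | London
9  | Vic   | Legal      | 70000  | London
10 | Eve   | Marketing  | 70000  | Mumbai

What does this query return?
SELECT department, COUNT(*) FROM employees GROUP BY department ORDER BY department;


Assigning each row to its department group:
  Sam -> Marketing
  Mia -> HR
  Dave -> Sales
  Nate -> Legal
  Hank -> Research
  Uma -> Sales
  Leo -> Finance
  Frank -> Legal
  Vic -> Legal
  Eve -> Marketing


6 groups:
Finance, 1
HR, 1
Legal, 3
Marketing, 2
Research, 1
Sales, 2


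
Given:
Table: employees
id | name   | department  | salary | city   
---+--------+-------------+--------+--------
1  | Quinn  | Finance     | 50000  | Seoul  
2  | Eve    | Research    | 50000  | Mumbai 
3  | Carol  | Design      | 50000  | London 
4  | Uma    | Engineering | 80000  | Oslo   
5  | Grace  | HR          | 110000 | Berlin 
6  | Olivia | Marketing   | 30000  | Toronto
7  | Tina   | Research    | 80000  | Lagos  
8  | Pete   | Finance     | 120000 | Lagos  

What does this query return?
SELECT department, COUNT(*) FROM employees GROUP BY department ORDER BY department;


Assigning each row to its department group:
  Quinn -> Finance
  Eve -> Research
  Carol -> Design
  Uma -> Engineering
  Grace -> HR
  Olivia -> Marketing
  Tina -> Research
  Pete -> Finance


6 groups:
Design, 1
Engineering, 1
Finance, 2
HR, 1
Marketing, 1
Research, 2


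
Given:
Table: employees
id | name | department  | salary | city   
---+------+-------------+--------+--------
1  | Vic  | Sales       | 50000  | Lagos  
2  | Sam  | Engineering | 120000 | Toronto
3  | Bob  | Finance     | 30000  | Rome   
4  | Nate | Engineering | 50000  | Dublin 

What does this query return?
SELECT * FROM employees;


SELECT * returns all 4 rows with all columns

4 rows:
1, Vic, Sales, 50000, Lagos
2, Sam, Engineering, 120000, Toronto
3, Bob, Finance, 30000, Rome
4, Nate, Engineering, 50000, Dublin


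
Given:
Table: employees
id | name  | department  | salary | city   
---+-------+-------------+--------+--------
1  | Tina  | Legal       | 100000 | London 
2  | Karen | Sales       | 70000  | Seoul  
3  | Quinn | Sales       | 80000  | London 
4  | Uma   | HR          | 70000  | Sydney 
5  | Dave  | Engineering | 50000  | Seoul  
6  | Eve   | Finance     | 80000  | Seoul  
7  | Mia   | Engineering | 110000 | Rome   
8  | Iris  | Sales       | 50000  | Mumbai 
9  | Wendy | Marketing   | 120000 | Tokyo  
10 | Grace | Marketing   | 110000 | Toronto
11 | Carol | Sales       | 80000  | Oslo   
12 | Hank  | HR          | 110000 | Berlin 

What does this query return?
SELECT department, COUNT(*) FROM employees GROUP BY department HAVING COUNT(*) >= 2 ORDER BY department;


Groups with count >= 2:
  Engineering: 2 -> PASS
  HR: 2 -> PASS
  Marketing: 2 -> PASS
  Sales: 4 -> PASS
  Finance: 1 -> filtered out
  Legal: 1 -> filtered out


4 groups:
Engineering, 2
HR, 2
Marketing, 2
Sales, 4


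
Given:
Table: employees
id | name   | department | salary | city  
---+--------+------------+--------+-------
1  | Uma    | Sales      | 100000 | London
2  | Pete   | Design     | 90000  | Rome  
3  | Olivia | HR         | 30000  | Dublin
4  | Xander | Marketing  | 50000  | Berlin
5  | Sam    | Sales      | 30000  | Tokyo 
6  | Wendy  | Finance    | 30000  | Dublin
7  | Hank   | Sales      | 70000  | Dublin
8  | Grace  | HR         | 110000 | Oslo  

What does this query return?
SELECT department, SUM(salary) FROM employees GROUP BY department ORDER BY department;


Summing salary within each department:
  Design: 90000 = 90000
  Finance: 30000 = 30000
  HR: 30000 + 110000 = 140000
  Marketing: 50000 = 50000
  Sales: 100000 + 30000 + 70000 = 200000


5 groups:
Design, 90000
Finance, 30000
HR, 140000
Marketing, 50000
Sales, 200000


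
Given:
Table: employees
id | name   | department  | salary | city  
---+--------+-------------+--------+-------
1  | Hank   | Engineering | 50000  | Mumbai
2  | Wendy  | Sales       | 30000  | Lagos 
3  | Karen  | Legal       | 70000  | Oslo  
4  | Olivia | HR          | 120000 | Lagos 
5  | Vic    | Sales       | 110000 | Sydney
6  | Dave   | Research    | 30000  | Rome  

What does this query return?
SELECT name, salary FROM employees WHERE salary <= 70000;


Filtering: salary <= 70000
Matching: 4 rows

4 rows:
Hank, 50000
Wendy, 30000
Karen, 70000
Dave, 30000


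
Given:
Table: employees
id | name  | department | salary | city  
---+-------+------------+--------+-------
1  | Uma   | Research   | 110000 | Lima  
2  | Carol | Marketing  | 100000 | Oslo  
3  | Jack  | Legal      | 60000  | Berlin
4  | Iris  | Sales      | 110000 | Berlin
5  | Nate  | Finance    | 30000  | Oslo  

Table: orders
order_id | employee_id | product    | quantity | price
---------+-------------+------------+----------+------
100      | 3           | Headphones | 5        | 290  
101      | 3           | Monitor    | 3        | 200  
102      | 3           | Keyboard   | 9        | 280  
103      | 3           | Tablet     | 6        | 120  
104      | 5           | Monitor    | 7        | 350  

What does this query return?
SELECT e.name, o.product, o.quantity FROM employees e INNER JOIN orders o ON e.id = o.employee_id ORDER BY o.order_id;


Joining employees.id = orders.employee_id:
  employee Jack (id=3) -> order Headphones
  employee Jack (id=3) -> order Monitor
  employee Jack (id=3) -> order Keyboard
  employee Jack (id=3) -> order Tablet
  employee Nate (id=5) -> order Monitor


5 rows:
Jack, Headphones, 5
Jack, Monitor, 3
Jack, Keyboard, 9
Jack, Tablet, 6
Nate, Monitor, 7


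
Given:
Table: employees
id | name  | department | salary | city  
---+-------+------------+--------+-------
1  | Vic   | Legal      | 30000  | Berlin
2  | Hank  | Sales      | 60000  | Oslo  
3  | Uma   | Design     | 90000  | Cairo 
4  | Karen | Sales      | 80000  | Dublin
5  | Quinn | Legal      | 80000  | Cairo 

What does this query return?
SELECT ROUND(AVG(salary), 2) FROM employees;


SUM(salary) = 340000
COUNT = 5
ROUND(AVG, 2) = ROUND(340000 / 5, 2) = 68000.0

68000.0


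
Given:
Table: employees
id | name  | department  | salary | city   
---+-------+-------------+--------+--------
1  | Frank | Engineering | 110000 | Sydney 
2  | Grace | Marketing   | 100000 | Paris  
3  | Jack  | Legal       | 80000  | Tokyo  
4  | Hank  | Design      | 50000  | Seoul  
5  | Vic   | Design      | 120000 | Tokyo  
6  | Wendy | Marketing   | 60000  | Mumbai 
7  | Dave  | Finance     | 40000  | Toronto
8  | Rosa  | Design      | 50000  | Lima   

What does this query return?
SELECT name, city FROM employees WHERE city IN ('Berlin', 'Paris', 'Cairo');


Filtering: city IN ('Berlin', 'Paris', 'Cairo')
Matching: 1 rows

1 rows:
Grace, Paris


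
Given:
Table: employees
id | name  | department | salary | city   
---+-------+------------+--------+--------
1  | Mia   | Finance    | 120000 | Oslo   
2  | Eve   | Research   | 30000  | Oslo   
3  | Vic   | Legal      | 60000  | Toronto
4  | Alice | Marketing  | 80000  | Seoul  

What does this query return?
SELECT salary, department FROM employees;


Projecting columns: salary, department

4 rows:
120000, Finance
30000, Research
60000, Legal
80000, Marketing


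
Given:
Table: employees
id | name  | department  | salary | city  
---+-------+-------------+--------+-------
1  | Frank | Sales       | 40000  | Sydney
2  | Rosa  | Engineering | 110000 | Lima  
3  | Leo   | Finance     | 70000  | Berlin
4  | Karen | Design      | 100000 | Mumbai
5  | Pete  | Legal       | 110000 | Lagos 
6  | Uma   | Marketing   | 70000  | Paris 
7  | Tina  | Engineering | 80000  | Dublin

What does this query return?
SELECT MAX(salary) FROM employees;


Salaries: 40000, 110000, 70000, 100000, 110000, 70000, 80000
MAX = 110000

110000


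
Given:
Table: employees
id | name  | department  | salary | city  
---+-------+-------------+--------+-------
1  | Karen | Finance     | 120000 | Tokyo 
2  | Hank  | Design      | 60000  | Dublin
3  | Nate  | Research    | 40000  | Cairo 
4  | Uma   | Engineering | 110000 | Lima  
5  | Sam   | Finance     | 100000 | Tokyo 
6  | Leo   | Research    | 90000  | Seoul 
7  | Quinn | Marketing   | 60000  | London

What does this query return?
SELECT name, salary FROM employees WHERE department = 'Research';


Filtering: department = 'Research'
Matching rows: 2

2 rows:
Nate, 40000
Leo, 90000


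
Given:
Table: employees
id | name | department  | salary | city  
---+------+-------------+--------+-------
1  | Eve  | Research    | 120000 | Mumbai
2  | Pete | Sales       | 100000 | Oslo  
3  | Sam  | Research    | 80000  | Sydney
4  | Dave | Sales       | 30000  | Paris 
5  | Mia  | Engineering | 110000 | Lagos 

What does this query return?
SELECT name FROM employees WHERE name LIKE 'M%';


LIKE 'M%' matches names starting with 'M'
Matching: 1

1 rows:
Mia


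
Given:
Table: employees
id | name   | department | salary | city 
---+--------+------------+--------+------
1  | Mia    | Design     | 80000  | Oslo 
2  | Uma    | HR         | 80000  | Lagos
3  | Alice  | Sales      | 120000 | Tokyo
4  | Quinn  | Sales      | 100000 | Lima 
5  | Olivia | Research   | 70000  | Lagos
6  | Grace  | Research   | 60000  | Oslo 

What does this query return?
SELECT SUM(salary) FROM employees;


SUM(salary) = 80000 + 80000 + 120000 + 100000 + 70000 + 60000 = 510000

510000


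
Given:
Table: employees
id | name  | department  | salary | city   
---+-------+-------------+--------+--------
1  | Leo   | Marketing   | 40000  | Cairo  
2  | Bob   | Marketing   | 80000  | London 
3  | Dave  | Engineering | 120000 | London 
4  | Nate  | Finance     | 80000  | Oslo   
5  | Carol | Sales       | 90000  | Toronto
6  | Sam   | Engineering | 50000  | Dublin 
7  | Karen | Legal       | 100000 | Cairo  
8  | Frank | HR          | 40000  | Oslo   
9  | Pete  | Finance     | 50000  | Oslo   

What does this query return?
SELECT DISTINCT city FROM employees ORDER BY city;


All 'city' values (row order): Cairo, London, London, Oslo, Toronto, Dublin, Cairo, Oslo, Oslo
Removing duplicates leaves 5 unique value(s).

5 values:
Cairo
Dublin
London
Oslo
Toronto


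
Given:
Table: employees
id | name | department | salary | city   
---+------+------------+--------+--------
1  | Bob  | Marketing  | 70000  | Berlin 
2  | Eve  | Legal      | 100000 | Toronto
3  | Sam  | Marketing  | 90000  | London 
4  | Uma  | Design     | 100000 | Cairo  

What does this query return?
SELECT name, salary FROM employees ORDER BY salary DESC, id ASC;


Sorting by salary DESC, then id ASC for ties

4 rows:
Eve, 100000
Uma, 100000
Sam, 90000
Bob, 70000


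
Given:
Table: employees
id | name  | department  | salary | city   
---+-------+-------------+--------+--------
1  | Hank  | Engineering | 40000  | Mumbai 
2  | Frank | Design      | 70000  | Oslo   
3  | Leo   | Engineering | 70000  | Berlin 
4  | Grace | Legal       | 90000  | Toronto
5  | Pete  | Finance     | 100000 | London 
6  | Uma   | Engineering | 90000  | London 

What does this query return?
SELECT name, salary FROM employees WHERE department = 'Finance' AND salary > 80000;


Filtering: department = 'Finance' AND salary > 80000
Matching: 1 rows

1 rows:
Pete, 100000


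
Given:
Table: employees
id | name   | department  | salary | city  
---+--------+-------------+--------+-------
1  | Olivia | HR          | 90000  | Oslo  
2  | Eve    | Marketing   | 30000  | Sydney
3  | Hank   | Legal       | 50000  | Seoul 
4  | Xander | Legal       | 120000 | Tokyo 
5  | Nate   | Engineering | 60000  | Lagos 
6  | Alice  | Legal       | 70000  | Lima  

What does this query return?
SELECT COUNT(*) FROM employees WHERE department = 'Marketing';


Counting rows where department = 'Marketing'
  Eve -> MATCH


1


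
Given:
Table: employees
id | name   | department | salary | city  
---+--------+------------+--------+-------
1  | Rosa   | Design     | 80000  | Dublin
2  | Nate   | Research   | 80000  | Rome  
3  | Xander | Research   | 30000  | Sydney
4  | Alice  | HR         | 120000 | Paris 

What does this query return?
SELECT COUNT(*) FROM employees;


COUNT(*) counts all rows

4


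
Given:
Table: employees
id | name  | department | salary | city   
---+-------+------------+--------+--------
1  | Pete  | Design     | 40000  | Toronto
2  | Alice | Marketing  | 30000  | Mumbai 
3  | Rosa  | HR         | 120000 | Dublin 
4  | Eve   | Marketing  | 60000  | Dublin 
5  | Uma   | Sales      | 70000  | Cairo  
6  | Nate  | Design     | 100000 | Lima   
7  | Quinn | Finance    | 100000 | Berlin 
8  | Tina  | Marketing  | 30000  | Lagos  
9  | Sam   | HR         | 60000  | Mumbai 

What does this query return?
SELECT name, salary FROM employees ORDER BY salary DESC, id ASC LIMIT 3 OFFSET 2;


Sort by salary DESC (id ASC tiebreak), then skip 2 and take 3
Rows 3 through 5

3 rows:
Quinn, 100000
Uma, 70000
Eve, 60000


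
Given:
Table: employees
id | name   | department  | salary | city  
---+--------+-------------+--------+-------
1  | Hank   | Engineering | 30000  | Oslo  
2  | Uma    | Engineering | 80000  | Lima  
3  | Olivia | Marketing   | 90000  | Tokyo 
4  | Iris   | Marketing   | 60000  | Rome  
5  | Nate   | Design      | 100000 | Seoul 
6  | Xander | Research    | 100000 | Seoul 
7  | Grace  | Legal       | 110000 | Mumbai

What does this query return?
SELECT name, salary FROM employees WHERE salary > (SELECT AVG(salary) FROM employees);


Subquery: AVG(salary) = 81428.57
Filtering: salary > 81428.57
  Olivia (90000) -> MATCH
  Nate (100000) -> MATCH
  Xander (100000) -> MATCH
  Grace (110000) -> MATCH


4 rows:
Olivia, 90000
Nate, 100000
Xander, 100000
Grace, 110000


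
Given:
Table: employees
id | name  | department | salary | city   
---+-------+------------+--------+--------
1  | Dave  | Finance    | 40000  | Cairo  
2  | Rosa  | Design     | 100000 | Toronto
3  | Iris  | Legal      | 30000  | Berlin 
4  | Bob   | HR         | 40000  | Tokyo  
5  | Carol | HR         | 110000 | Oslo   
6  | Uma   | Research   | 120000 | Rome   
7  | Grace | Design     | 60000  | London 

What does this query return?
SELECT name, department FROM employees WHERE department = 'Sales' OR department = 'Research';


Filtering: department = 'Sales' OR 'Research'
Matching: 1 rows

1 rows:
Uma, Research


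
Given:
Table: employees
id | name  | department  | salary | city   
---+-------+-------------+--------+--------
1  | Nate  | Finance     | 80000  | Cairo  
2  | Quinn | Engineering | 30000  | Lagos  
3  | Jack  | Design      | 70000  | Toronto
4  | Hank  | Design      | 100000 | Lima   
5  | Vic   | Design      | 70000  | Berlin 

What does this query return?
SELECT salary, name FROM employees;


Projecting columns: salary, name

5 rows:
80000, Nate
30000, Quinn
70000, Jack
100000, Hank
70000, Vic


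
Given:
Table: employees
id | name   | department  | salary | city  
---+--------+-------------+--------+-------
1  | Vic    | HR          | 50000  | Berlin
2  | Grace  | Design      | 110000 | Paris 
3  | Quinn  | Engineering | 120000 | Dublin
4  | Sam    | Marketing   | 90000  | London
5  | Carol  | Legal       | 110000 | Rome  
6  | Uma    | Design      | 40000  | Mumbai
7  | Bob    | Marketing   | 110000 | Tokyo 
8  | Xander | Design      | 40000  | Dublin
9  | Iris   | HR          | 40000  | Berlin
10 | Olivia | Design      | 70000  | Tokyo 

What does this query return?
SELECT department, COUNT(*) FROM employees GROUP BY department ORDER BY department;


Assigning each row to its department group:
  Vic -> HR
  Grace -> Design
  Quinn -> Engineering
  Sam -> Marketing
  Carol -> Legal
  Uma -> Design
  Bob -> Marketing
  Xander -> Design
  Iris -> HR
  Olivia -> Design


5 groups:
Design, 4
Engineering, 1
HR, 2
Legal, 1
Marketing, 2


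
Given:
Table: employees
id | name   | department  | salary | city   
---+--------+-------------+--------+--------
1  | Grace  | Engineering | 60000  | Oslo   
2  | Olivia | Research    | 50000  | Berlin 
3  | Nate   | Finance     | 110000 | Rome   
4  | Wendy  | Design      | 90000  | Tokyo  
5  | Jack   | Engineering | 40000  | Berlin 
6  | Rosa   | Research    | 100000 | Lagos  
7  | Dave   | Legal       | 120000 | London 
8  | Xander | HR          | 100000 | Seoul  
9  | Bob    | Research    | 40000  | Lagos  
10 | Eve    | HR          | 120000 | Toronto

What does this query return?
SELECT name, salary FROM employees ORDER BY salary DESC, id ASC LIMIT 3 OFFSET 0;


Sort by salary DESC (id ASC tiebreak), then skip 0 and take 3
Rows 1 through 3

3 rows:
Dave, 120000
Eve, 120000
Nate, 110000


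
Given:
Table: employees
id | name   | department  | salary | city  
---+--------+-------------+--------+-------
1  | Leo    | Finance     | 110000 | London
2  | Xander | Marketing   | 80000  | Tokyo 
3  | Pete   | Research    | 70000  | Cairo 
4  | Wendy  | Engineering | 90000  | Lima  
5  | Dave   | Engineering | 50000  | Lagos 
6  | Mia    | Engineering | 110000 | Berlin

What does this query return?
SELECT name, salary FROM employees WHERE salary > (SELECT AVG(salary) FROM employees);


Subquery: AVG(salary) = 85000.0
Filtering: salary > 85000.0
  Leo (110000) -> MATCH
  Wendy (90000) -> MATCH
  Mia (110000) -> MATCH


3 rows:
Leo, 110000
Wendy, 90000
Mia, 110000


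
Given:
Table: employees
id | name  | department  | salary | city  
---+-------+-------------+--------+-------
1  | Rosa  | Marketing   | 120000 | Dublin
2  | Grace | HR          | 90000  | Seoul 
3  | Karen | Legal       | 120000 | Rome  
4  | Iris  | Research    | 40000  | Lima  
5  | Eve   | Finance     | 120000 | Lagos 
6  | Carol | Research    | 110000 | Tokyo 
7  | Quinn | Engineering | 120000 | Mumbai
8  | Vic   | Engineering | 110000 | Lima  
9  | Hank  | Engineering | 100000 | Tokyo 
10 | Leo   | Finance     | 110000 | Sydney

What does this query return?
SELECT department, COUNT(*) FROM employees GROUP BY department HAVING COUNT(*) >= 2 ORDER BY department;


Groups with count >= 2:
  Engineering: 3 -> PASS
  Finance: 2 -> PASS
  Research: 2 -> PASS
  HR: 1 -> filtered out
  Legal: 1 -> filtered out
  Marketing: 1 -> filtered out


3 groups:
Engineering, 3
Finance, 2
Research, 2


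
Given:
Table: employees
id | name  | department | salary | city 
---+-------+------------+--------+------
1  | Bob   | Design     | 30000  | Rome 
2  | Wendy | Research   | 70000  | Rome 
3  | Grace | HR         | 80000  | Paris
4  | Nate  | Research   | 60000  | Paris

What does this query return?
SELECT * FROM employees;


SELECT * returns all 4 rows with all columns

4 rows:
1, Bob, Design, 30000, Rome
2, Wendy, Research, 70000, Rome
3, Grace, HR, 80000, Paris
4, Nate, Research, 60000, Paris


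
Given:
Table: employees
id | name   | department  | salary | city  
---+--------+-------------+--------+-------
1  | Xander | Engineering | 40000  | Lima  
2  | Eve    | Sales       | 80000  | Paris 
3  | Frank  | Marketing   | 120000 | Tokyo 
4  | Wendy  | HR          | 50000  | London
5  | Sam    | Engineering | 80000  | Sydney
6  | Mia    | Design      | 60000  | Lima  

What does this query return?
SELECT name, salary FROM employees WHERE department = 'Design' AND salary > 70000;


Filtering: department = 'Design' AND salary > 70000
Matching: 0 rows

Empty result set (0 rows)


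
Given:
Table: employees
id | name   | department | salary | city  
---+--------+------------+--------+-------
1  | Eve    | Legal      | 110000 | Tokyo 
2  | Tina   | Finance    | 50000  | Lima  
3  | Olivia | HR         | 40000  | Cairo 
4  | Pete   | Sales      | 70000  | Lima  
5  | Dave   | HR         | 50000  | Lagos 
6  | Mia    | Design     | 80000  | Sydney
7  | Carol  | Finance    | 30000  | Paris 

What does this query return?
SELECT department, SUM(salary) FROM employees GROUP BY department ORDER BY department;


Summing salary within each department:
  Design: 80000 = 80000
  Finance: 50000 + 30000 = 80000
  HR: 40000 + 50000 = 90000
  Legal: 110000 = 110000
  Sales: 70000 = 70000


5 groups:
Design, 80000
Finance, 80000
HR, 90000
Legal, 110000
Sales, 70000


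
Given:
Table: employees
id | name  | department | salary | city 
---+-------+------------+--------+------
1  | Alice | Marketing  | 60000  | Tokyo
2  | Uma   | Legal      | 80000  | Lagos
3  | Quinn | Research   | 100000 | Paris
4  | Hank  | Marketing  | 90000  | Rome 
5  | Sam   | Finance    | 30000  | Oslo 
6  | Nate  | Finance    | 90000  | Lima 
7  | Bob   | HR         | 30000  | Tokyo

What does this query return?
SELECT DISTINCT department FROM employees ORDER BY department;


All 'department' values (row order): Marketing, Legal, Research, Marketing, Finance, Finance, HR
Removing duplicates leaves 5 unique value(s).

5 values:
Finance
HR
Legal
Marketing
Research


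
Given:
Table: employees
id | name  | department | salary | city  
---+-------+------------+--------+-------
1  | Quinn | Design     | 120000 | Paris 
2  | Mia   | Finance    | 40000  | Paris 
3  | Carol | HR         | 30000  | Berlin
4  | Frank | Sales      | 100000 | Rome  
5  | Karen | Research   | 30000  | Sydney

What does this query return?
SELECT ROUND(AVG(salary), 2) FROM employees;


SUM(salary) = 320000
COUNT = 5
ROUND(AVG, 2) = ROUND(320000 / 5, 2) = 64000.0

64000.0


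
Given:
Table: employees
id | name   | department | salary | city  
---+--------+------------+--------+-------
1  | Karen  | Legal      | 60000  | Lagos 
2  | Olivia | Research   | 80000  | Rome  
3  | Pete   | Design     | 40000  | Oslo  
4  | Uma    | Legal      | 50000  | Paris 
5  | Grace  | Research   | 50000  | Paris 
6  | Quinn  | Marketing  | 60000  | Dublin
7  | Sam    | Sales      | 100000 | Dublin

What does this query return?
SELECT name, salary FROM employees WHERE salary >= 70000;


Filtering: salary >= 70000
Matching: 2 rows

2 rows:
Olivia, 80000
Sam, 100000


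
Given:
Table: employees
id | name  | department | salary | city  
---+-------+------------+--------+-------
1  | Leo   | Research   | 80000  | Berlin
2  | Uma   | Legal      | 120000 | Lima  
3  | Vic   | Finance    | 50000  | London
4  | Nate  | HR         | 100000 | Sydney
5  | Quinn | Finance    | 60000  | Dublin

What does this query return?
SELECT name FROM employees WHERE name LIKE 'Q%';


LIKE 'Q%' matches names starting with 'Q'
Matching: 1

1 rows:
Quinn


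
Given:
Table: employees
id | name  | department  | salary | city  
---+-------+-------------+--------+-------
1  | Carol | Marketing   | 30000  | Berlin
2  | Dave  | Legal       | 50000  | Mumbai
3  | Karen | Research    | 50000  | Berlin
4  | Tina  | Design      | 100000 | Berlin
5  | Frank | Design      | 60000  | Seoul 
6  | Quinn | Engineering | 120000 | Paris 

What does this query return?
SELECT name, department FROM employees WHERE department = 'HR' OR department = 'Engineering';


Filtering: department = 'HR' OR 'Engineering'
Matching: 1 rows

1 rows:
Quinn, Engineering


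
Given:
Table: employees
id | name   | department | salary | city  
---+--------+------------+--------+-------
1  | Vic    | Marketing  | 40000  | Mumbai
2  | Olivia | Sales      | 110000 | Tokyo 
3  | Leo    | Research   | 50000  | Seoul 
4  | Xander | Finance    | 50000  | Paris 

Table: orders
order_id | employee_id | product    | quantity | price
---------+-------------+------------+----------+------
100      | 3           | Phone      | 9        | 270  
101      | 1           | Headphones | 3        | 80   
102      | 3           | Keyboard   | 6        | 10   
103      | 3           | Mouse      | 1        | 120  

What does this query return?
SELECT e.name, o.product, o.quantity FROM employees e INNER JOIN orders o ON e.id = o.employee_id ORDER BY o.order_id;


Joining employees.id = orders.employee_id:
  employee Leo (id=3) -> order Phone
  employee Vic (id=1) -> order Headphones
  employee Leo (id=3) -> order Keyboard
  employee Leo (id=3) -> order Mouse


4 rows:
Leo, Phone, 9
Vic, Headphones, 3
Leo, Keyboard, 6
Leo, Mouse, 1


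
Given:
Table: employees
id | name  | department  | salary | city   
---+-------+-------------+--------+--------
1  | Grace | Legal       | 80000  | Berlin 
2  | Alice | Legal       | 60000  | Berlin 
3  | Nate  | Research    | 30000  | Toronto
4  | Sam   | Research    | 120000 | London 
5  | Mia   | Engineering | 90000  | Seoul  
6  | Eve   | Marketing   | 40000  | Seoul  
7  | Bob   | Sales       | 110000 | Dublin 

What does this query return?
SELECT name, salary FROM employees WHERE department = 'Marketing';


Filtering: department = 'Marketing'
Matching rows: 1

1 rows:
Eve, 40000


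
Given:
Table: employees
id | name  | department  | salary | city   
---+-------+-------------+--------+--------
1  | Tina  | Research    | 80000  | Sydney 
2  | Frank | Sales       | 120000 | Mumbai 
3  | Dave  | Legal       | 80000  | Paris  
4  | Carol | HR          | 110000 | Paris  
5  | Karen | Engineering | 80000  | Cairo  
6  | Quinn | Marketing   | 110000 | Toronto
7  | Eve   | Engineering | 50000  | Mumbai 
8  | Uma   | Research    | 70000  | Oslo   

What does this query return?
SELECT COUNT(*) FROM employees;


COUNT(*) counts all rows

8


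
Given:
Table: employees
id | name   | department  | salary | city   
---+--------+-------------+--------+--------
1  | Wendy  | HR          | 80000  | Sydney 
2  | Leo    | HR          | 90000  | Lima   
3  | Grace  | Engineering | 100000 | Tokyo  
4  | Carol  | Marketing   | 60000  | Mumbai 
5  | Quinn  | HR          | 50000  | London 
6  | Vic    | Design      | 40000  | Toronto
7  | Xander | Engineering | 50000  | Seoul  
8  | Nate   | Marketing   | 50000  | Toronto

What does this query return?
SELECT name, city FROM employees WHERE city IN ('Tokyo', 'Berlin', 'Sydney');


Filtering: city IN ('Tokyo', 'Berlin', 'Sydney')
Matching: 2 rows

2 rows:
Wendy, Sydney
Grace, Tokyo


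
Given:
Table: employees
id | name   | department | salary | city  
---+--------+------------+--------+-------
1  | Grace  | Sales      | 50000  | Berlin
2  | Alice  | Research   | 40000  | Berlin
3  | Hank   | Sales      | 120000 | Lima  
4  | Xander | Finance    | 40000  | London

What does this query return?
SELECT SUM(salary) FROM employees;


SUM(salary) = 50000 + 40000 + 120000 + 40000 = 250000

250000


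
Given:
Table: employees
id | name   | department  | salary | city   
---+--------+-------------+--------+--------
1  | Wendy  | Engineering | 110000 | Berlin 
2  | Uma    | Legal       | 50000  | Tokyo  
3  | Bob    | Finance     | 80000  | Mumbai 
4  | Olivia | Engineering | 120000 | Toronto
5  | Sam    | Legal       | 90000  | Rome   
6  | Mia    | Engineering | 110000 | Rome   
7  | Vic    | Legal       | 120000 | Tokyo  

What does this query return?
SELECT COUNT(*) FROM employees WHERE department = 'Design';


Counting rows where department = 'Design'


0


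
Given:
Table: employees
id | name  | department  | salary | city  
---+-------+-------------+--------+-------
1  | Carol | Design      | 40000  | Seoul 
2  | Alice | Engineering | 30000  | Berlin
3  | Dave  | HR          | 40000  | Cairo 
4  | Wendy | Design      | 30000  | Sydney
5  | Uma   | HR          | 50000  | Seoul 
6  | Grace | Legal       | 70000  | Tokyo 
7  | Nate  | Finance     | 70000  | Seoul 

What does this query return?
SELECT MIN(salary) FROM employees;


Salaries: 40000, 30000, 40000, 30000, 50000, 70000, 70000
MIN = 30000

30000


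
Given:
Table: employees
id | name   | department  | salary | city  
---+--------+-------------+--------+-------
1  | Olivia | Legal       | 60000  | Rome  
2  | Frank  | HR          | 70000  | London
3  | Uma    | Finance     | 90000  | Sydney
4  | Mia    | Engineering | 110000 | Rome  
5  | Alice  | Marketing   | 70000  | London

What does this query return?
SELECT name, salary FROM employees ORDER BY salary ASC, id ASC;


Sorting by salary ASC, then id ASC for ties

5 rows:
Olivia, 60000
Frank, 70000
Alice, 70000
Uma, 90000
Mia, 110000


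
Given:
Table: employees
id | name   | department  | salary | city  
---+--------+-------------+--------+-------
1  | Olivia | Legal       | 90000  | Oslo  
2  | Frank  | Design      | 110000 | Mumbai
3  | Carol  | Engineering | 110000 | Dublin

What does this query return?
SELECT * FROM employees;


SELECT * returns all 3 rows with all columns

3 rows:
1, Olivia, Legal, 90000, Oslo
2, Frank, Design, 110000, Mumbai
3, Carol, Engineering, 110000, Dublin


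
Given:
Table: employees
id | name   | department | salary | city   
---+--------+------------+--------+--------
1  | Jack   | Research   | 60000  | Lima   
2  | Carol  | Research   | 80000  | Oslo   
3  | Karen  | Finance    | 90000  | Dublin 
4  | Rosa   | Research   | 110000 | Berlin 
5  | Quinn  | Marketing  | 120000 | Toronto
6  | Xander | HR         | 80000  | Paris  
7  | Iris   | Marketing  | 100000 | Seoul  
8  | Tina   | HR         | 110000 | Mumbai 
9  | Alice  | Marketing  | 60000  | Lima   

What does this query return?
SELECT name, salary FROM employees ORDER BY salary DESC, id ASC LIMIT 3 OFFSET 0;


Sort by salary DESC (id ASC tiebreak), then skip 0 and take 3
Rows 1 through 3

3 rows:
Quinn, 120000
Rosa, 110000
Tina, 110000


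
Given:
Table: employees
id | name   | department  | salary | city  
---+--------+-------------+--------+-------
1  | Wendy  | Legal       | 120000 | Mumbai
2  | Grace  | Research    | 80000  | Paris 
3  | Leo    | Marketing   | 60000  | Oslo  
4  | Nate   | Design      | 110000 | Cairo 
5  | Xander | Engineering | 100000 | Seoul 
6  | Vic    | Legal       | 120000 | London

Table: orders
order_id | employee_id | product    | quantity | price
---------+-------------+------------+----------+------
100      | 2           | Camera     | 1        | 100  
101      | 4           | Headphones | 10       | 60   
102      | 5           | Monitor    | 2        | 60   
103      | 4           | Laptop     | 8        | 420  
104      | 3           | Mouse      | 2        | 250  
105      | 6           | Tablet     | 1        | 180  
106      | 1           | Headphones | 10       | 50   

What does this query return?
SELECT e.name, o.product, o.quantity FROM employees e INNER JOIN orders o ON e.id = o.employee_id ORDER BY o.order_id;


Joining employees.id = orders.employee_id:
  employee Grace (id=2) -> order Camera
  employee Nate (id=4) -> order Headphones
  employee Xander (id=5) -> order Monitor
  employee Nate (id=4) -> order Laptop
  employee Leo (id=3) -> order Mouse
  employee Vic (id=6) -> order Tablet
  employee Wendy (id=1) -> order Headphones


7 rows:
Grace, Camera, 1
Nate, Headphones, 10
Xander, Monitor, 2
Nate, Laptop, 8
Leo, Mouse, 2
Vic, Tablet, 1
Wendy, Headphones, 10


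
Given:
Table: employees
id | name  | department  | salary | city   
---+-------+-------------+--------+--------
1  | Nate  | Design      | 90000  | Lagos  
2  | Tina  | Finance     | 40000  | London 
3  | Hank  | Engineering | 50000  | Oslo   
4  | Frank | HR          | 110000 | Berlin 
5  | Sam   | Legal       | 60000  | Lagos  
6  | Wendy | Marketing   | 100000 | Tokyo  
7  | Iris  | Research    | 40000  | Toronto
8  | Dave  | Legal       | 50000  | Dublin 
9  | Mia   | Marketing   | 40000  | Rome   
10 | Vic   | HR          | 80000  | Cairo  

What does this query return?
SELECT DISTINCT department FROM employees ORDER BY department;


All 'department' values (row order): Design, Finance, Engineering, HR, Legal, Marketing, Research, Legal, Marketing, HR
Removing duplicates leaves 7 unique value(s).

7 values:
Design
Engineering
Finance
HR
Legal
Marketing
Research


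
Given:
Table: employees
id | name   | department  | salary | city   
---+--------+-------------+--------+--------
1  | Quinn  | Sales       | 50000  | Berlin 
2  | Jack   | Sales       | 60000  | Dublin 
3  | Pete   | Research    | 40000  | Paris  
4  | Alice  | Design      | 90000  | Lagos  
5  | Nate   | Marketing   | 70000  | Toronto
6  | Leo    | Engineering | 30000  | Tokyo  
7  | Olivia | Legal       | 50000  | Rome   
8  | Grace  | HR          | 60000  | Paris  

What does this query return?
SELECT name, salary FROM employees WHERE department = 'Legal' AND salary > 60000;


Filtering: department = 'Legal' AND salary > 60000
Matching: 0 rows

Empty result set (0 rows)


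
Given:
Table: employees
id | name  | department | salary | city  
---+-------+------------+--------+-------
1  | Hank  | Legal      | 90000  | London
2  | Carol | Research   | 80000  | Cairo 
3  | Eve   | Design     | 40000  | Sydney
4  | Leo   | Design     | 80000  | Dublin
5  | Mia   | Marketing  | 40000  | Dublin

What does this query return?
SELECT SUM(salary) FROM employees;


SUM(salary) = 90000 + 80000 + 40000 + 80000 + 40000 = 330000

330000


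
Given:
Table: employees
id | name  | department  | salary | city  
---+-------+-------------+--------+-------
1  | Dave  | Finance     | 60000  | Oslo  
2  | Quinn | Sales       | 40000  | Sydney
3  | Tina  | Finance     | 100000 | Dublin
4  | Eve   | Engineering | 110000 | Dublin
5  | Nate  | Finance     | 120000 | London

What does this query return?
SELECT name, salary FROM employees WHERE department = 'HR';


Filtering: department = 'HR'
Matching rows: 0

Empty result set (0 rows)


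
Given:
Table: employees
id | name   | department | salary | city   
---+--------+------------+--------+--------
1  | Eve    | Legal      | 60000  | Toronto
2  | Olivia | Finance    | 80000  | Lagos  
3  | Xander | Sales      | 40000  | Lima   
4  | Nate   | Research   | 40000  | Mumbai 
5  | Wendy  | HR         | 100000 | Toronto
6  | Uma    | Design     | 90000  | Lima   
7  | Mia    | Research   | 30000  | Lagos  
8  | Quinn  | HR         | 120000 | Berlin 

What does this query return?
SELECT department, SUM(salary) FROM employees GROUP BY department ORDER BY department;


Summing salary within each department:
  Design: 90000 = 90000
  Finance: 80000 = 80000
  HR: 100000 + 120000 = 220000
  Legal: 60000 = 60000
  Research: 40000 + 30000 = 70000
  Sales: 40000 = 40000


6 groups:
Design, 90000
Finance, 80000
HR, 220000
Legal, 60000
Research, 70000
Sales, 40000


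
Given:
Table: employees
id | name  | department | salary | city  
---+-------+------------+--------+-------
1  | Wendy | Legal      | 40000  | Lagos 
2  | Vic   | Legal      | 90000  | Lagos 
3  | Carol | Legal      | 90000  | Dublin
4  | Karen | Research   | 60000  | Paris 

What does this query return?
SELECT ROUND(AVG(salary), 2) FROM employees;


SUM(salary) = 280000
COUNT = 4
ROUND(AVG, 2) = ROUND(280000 / 4, 2) = 70000.0

70000.0


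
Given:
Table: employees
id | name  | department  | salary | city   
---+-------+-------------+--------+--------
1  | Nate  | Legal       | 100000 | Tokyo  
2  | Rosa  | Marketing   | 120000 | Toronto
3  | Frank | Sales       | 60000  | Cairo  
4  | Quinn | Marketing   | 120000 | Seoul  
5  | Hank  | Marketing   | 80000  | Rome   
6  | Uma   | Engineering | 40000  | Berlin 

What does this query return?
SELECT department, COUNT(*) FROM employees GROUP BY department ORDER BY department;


Assigning each row to its department group:
  Nate -> Legal
  Rosa -> Marketing
  Frank -> Sales
  Quinn -> Marketing
  Hank -> Marketing
  Uma -> Engineering


4 groups:
Engineering, 1
Legal, 1
Marketing, 3
Sales, 1


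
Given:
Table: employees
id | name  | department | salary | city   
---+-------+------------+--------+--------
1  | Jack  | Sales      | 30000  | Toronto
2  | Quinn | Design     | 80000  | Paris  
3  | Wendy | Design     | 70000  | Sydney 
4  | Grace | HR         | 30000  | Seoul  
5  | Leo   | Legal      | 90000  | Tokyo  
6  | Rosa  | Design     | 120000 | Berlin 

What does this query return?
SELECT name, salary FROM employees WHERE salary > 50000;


Filtering: salary > 50000
Matching: 4 rows

4 rows:
Quinn, 80000
Wendy, 70000
Leo, 90000
Rosa, 120000


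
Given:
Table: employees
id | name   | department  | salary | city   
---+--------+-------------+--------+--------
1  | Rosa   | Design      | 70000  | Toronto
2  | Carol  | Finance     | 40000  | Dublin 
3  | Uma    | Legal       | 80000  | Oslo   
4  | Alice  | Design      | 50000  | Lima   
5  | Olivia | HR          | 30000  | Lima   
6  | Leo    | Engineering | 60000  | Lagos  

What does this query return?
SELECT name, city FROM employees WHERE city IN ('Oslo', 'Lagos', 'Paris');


Filtering: city IN ('Oslo', 'Lagos', 'Paris')
Matching: 2 rows

2 rows:
Uma, Oslo
Leo, Lagos


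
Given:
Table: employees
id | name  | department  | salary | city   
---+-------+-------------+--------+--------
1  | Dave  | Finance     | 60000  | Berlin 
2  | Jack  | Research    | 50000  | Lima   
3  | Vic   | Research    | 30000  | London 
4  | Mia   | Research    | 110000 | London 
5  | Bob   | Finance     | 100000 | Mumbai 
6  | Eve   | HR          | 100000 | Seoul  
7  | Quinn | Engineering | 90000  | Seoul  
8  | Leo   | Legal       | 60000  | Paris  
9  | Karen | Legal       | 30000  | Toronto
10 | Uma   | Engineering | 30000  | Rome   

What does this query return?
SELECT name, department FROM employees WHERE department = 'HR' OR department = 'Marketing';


Filtering: department = 'HR' OR 'Marketing'
Matching: 1 rows

1 rows:
Eve, HR


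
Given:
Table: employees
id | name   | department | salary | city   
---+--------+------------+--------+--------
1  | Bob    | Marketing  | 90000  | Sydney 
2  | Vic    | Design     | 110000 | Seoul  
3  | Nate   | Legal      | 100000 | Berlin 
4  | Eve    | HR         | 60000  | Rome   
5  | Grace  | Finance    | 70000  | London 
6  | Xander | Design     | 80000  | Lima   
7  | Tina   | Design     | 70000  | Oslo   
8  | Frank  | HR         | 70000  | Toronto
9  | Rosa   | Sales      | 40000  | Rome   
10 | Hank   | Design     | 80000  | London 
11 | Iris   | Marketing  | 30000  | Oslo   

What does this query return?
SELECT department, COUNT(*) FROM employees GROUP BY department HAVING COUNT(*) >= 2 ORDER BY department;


Groups with count >= 2:
  Design: 4 -> PASS
  HR: 2 -> PASS
  Marketing: 2 -> PASS
  Finance: 1 -> filtered out
  Legal: 1 -> filtered out
  Sales: 1 -> filtered out


3 groups:
Design, 4
HR, 2
Marketing, 2


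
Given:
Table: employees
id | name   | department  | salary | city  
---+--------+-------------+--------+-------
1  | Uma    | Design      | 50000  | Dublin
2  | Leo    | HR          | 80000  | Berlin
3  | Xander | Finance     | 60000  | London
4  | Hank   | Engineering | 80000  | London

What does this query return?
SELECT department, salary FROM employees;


Projecting columns: department, salary

4 rows:
Design, 50000
HR, 80000
Finance, 60000
Engineering, 80000


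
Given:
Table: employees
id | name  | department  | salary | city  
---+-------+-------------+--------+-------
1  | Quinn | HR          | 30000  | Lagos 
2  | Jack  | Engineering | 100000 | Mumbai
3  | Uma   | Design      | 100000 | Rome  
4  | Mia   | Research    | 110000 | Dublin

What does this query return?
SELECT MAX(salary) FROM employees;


Salaries: 30000, 100000, 100000, 110000
MAX = 110000

110000
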